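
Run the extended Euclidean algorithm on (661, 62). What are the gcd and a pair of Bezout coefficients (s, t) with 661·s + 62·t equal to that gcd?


Euclidean algorithm on (661, 62) — divide until remainder is 0:
  661 = 10 · 62 + 41
  62 = 1 · 41 + 21
  41 = 1 · 21 + 20
  21 = 1 · 20 + 1
  20 = 20 · 1 + 0
gcd(661, 62) = 1.
Track Bezout coefficients alongside the remainders: start with r₀ = 661 = a·1 + b·0 (s = 1, t = 0) and r₁ = 62 = a·0 + b·1 (s = 0, t = 1); each new remainder r_{k+1} = r_{k-1} − q_k·r_k inherits s_{k+1} = s_{k-1} − q_k·s_k, t_{k+1} = t_{k-1} − q_k·t_k, so r_k = a·s_k + b·t_k at every step:
  q = 10: r = 41, s = 1 − 10·0 = 1, t = 0 − 10·1 = -10  (check: 661·1 + 62·(-10) = 41)
  q = 1: r = 21, s = 0 − 1·1 = -1, t = 1 − 1·(-10) = 11  (check: 661·(-1) + 62·11 = 21)
  q = 1: r = 20, s = 1 − 1·(-1) = 2, t = -10 − 1·11 = -21  (check: 661·2 + 62·(-21) = 20)
  q = 1: r = 1, s = -1 − 1·2 = -3, t = 11 − 1·(-21) = 32  (check: 661·(-3) + 62·32 = 1)
The row with r = 1 (the gcd) gives the Bezout coefficients s = -3, t = 32.
Result: 661 · (-3) + 62 · (32) = 1.

gcd(661, 62) = 1; s = -3, t = 32 (check: 661·(-3) + 62·32 = 1).


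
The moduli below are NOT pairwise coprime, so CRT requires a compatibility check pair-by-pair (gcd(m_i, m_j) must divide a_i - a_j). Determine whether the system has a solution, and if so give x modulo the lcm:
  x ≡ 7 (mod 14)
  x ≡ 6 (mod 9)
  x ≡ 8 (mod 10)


Moduli 14, 9, 10 are not pairwise coprime, so CRT works modulo lcm(m_i) when all pairwise compatibility conditions hold.
Pairwise compatibility: gcd(m_i, m_j) must divide a_i - a_j for every pair.
Merge one congruence at a time:
  Start: x ≡ 7 (mod 14).
  Combine with x ≡ 6 (mod 9): gcd(14, 9) = 1; 6 - 7 = -1, which IS divisible by 1, so compatible.
    Write x = 7 + 14·t and substitute into x ≡ 6 (mod 9): 14·t ≡ 6 − 7 = -1 (mod 9).
    Reduce coefficients mod 9: 5·t ≡ 8 (mod 9).
    The inverse of 5 mod 9 is 2 (since 5·2 = 10 = 1·9 + 1), so t ≡ 2·8 = 16 ≡ 7 (mod 9).
    Then x = 7 + 14·7 = 105, valid modulo lcm(14, 9) = 126: x ≡ 105 (mod 126).
  Combine with x ≡ 8 (mod 10): gcd(126, 10) = 2, and 8 - 105 = -97 is NOT divisible by 2.
    ⇒ system is inconsistent (no integer solution).

No solution (the system is inconsistent).


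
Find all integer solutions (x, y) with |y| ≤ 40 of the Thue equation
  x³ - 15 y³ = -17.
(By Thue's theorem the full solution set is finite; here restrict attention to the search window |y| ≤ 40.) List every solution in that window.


The equation is x³ - 15y³ = -17. For fixed y, x³ = 15·y³ − 17, so a solution requires the RHS to be a perfect cube.
Strategy: iterate y from -40 to 40, compute RHS = 15·y³ − 17, and check whether it is a (positive or negative) perfect cube.
Check small values of y:
  y = 0: RHS = -17 is not a perfect cube.
  y = 1: RHS = -2 is not a perfect cube.
  y = -1: RHS = -32 is not a perfect cube.
  y = 2: RHS = 103 is not a perfect cube.
  y = -2: RHS = -137 is not a perfect cube.
  y = 3: RHS = 388 is not a perfect cube.
  y = -3: RHS = -422 is not a perfect cube.
Continuing the search up to |y| = 40 finds no solutions either.
No (x, y) in the scanned range satisfies the equation.

No integer solutions with |y| ≤ 40.


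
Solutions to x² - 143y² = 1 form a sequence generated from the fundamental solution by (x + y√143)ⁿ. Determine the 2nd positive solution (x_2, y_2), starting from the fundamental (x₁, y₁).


Step 1: Find the fundamental solution (x₁, y₁) of x² - 143y² = 1.
  Expand √143 as a continued fraction. a₀ = ⌊√143⌋ = 11; iterate m_{k+1} = d_k·a_k − m_k, d_{k+1} = (143 − m_{k+1}²)/d_k, a_{k+1} = ⌊(a₀ + m_{k+1})/d_{k+1}⌋ (starting m₀ = 0, d₀ = 1), with convergents p_k = a_k·p_{k-1} + p_{k-2}, q_k = a_k·q_{k-1} + q_{k-2} (p₋₁ = 1, q₋₁ = 0):
  k = 0: a₀ = 11; p₀/q₀ = 11/1; p₀² − 143·q₀² = 121 − 143 = -22.
  k = 1: m = 11, d = 22, a = ⌊(11 + 11)/22⌋ = 1; p/q = (1·11 + 1)/(1·1 + 0) = 12/1; p² − 143·q² = 144 − 143 = 1.
  The first convergent with p² − 143·q² = 1 gives the fundamental solution (x₁, y₁) = (12, 1).
Step 2: Apply the recurrence (x_{n+1}, y_{n+1}) = (x₁x_n + 143y₁y_n, x₁y_n + y₁x_n) repeatedly.
  From (x_1, y_1) = (12, 1): x_2 = 12·12 + 143·1·1 = 287; y_2 = 12·1 + 1·12 = 24.
Step 3: Verify x_2² - 143·y_2² = 82369 - 82368 = 1 (should be 1). ✓

(x_1, y_1) = (12, 1); (x_2, y_2) = (287, 24).


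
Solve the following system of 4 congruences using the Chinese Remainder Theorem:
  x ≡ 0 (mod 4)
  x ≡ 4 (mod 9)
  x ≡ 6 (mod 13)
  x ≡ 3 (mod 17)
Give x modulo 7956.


Product of moduli M = 4 · 9 · 13 · 17 = 7956.
Merge one congruence at a time:
  Start: x ≡ 0 (mod 4).
  Combine with x ≡ 4 (mod 9); new modulus lcm = 36.
    Write x = 0 + 4·t and substitute into x ≡ 4 (mod 9): 4·t ≡ 4 − 0 = 4 (mod 9).
    The inverse of 4 mod 9 is 7 (since 4·7 = 28 = 3·9 + 1), so t ≡ 7·4 = 28 ≡ 1 (mod 9).
    Then x = 0 + 4·1 = 4, valid modulo lcm(4, 9) = 36: x ≡ 4 (mod 36).
  Combine with x ≡ 6 (mod 13); new modulus lcm = 468.
    Write x = 4 + 36·t and substitute into x ≡ 6 (mod 13): 36·t ≡ 6 − 4 = 2 (mod 13).
    Reduce coefficients mod 13: 10·t ≡ 2 (mod 13).
    The inverse of 10 mod 13 is 4 (since 10·4 = 40 = 3·13 + 1), so t ≡ 4·2 = 8 ≡ 8 (mod 13).
    Then x = 4 + 36·8 = 292, valid modulo lcm(36, 13) = 468: x ≡ 292 (mod 468).
  Combine with x ≡ 3 (mod 17); new modulus lcm = 7956.
    Write x = 292 + 468·t and substitute into x ≡ 3 (mod 17): 468·t ≡ 3 − 292 = -289 (mod 17).
    Reduce coefficients mod 17: 9·t ≡ 0 (mod 17).
    The inverse of 9 mod 17 is 2 (since 9·2 = 18 = 1·17 + 1), so t ≡ 2·0 = 0 ≡ 0 (mod 17).
    Then x = 292 + 468·0 = 292, valid modulo lcm(468, 17) = 7956: x ≡ 292 (mod 7956).
Verify against each original: 292 mod 4 = 0, 292 mod 9 = 4, 292 mod 13 = 6, 292 mod 17 = 3.

x ≡ 292 (mod 7956).


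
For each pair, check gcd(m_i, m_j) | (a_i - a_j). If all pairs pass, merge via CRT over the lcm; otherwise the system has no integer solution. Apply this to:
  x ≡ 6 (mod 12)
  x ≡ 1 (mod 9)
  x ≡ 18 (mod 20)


Moduli 12, 9, 20 are not pairwise coprime, so CRT works modulo lcm(m_i) when all pairwise compatibility conditions hold.
Pairwise compatibility: gcd(m_i, m_j) must divide a_i - a_j for every pair.
Merge one congruence at a time:
  Start: x ≡ 6 (mod 12).
  Combine with x ≡ 1 (mod 9): gcd(12, 9) = 3, and 1 - 6 = -5 is NOT divisible by 3.
    ⇒ system is inconsistent (no integer solution).

No solution (the system is inconsistent).


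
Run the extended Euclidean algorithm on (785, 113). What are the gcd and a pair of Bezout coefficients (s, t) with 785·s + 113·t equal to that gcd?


Euclidean algorithm on (785, 113) — divide until remainder is 0:
  785 = 6 · 113 + 107
  113 = 1 · 107 + 6
  107 = 17 · 6 + 5
  6 = 1 · 5 + 1
  5 = 5 · 1 + 0
gcd(785, 113) = 1.
Track Bezout coefficients alongside the remainders: start with r₀ = 785 = a·1 + b·0 (s = 1, t = 0) and r₁ = 113 = a·0 + b·1 (s = 0, t = 1); each new remainder r_{k+1} = r_{k-1} − q_k·r_k inherits s_{k+1} = s_{k-1} − q_k·s_k, t_{k+1} = t_{k-1} − q_k·t_k, so r_k = a·s_k + b·t_k at every step:
  q = 6: r = 107, s = 1 − 6·0 = 1, t = 0 − 6·1 = -6  (check: 785·1 + 113·(-6) = 107)
  q = 1: r = 6, s = 0 − 1·1 = -1, t = 1 − 1·(-6) = 7  (check: 785·(-1) + 113·7 = 6)
  q = 17: r = 5, s = 1 − 17·(-1) = 18, t = -6 − 17·7 = -125  (check: 785·18 + 113·(-125) = 5)
  q = 1: r = 1, s = -1 − 1·18 = -19, t = 7 − 1·(-125) = 132  (check: 785·(-19) + 113·132 = 1)
The row with r = 1 (the gcd) gives the Bezout coefficients s = -19, t = 132.
Result: 785 · (-19) + 113 · (132) = 1.

gcd(785, 113) = 1; s = -19, t = 132 (check: 785·(-19) + 113·132 = 1).


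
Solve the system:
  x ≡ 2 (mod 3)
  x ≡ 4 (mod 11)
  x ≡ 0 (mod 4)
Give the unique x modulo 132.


Moduli 3, 11, 4 are pairwise coprime; by CRT there is a unique solution modulo M = 3 · 11 · 4 = 132.
Solve pairwise, accumulating the modulus:
  Start with x ≡ 2 (mod 3).
  Combine with x ≡ 4 (mod 11): since gcd(3, 11) = 1, we get a unique residue mod 33.
    Write x = 2 + 3·t and substitute into x ≡ 4 (mod 11): 3·t ≡ 4 − 2 = 2 (mod 11).
    The inverse of 3 mod 11 is 4 (since 3·4 = 12 = 1·11 + 1), so t ≡ 4·2 = 8 ≡ 8 (mod 11).
    Then x = 2 + 3·8 = 26, valid modulo lcm(3, 11) = 33: x ≡ 26 (mod 33).
  Combine with x ≡ 0 (mod 4): since gcd(33, 4) = 1, we get a unique residue mod 132.
    Write x = 26 + 33·t and substitute into x ≡ 0 (mod 4): 33·t ≡ 0 − 26 = -26 (mod 4).
    Reduce coefficients mod 4: 1·t ≡ 2 (mod 4).
    So t ≡ 2 (mod 4).
    Then x = 26 + 33·2 = 92, valid modulo lcm(33, 4) = 132: x ≡ 92 (mod 132).
Verify: 92 mod 3 = 2 ✓, 92 mod 11 = 4 ✓, 92 mod 4 = 0 ✓.

x ≡ 92 (mod 132).


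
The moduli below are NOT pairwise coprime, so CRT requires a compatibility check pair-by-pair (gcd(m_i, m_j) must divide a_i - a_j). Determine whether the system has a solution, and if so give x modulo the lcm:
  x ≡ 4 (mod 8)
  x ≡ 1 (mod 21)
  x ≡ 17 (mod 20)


Moduli 8, 21, 20 are not pairwise coprime, so CRT works modulo lcm(m_i) when all pairwise compatibility conditions hold.
Pairwise compatibility: gcd(m_i, m_j) must divide a_i - a_j for every pair.
Merge one congruence at a time:
  Start: x ≡ 4 (mod 8).
  Combine with x ≡ 1 (mod 21): gcd(8, 21) = 1; 1 - 4 = -3, which IS divisible by 1, so compatible.
    Write x = 4 + 8·t and substitute into x ≡ 1 (mod 21): 8·t ≡ 1 − 4 = -3 (mod 21).
    Reduce coefficients mod 21: 8·t ≡ 18 (mod 21).
    The inverse of 8 mod 21 is 8 (since 8·8 = 64 = 3·21 + 1), so t ≡ 8·18 = 144 ≡ 18 (mod 21).
    Then x = 4 + 8·18 = 148, valid modulo lcm(8, 21) = 168: x ≡ 148 (mod 168).
  Combine with x ≡ 17 (mod 20): gcd(168, 20) = 4, and 17 - 148 = -131 is NOT divisible by 4.
    ⇒ system is inconsistent (no integer solution).

No solution (the system is inconsistent).


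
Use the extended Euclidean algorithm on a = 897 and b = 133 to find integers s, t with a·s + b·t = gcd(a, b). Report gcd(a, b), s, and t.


Euclidean algorithm on (897, 133) — divide until remainder is 0:
  897 = 6 · 133 + 99
  133 = 1 · 99 + 34
  99 = 2 · 34 + 31
  34 = 1 · 31 + 3
  31 = 10 · 3 + 1
  3 = 3 · 1 + 0
gcd(897, 133) = 1.
Track Bezout coefficients alongside the remainders: start with r₀ = 897 = a·1 + b·0 (s = 1, t = 0) and r₁ = 133 = a·0 + b·1 (s = 0, t = 1); each new remainder r_{k+1} = r_{k-1} − q_k·r_k inherits s_{k+1} = s_{k-1} − q_k·s_k, t_{k+1} = t_{k-1} − q_k·t_k, so r_k = a·s_k + b·t_k at every step:
  q = 6: r = 99, s = 1 − 6·0 = 1, t = 0 − 6·1 = -6  (check: 897·1 + 133·(-6) = 99)
  q = 1: r = 34, s = 0 − 1·1 = -1, t = 1 − 1·(-6) = 7  (check: 897·(-1) + 133·7 = 34)
  q = 2: r = 31, s = 1 − 2·(-1) = 3, t = -6 − 2·7 = -20  (check: 897·3 + 133·(-20) = 31)
  q = 1: r = 3, s = -1 − 1·3 = -4, t = 7 − 1·(-20) = 27  (check: 897·(-4) + 133·27 = 3)
  q = 10: r = 1, s = 3 − 10·(-4) = 43, t = -20 − 10·27 = -290  (check: 897·43 + 133·(-290) = 1)
The row with r = 1 (the gcd) gives the Bezout coefficients s = 43, t = -290.
Result: 897 · (43) + 133 · (-290) = 1.

gcd(897, 133) = 1; s = 43, t = -290 (check: 897·43 + 133·(-290) = 1).


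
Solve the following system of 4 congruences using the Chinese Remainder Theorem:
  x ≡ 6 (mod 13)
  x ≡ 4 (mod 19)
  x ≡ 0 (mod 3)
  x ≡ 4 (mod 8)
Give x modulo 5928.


Product of moduli M = 13 · 19 · 3 · 8 = 5928.
Merge one congruence at a time:
  Start: x ≡ 6 (mod 13).
  Combine with x ≡ 4 (mod 19); new modulus lcm = 247.
    Write x = 6 + 13·t and substitute into x ≡ 4 (mod 19): 13·t ≡ 4 − 6 = -2 (mod 19).
    Reduce coefficients mod 19: 13·t ≡ 17 (mod 19).
    The inverse of 13 mod 19 is 3 (since 13·3 = 39 = 2·19 + 1), so t ≡ 3·17 = 51 ≡ 13 (mod 19).
    Then x = 6 + 13·13 = 175, valid modulo lcm(13, 19) = 247: x ≡ 175 (mod 247).
  Combine with x ≡ 0 (mod 3); new modulus lcm = 741.
    Write x = 175 + 247·t and substitute into x ≡ 0 (mod 3): 247·t ≡ 0 − 175 = -175 (mod 3).
    Reduce coefficients mod 3: 1·t ≡ 2 (mod 3).
    So t ≡ 2 (mod 3).
    Then x = 175 + 247·2 = 669, valid modulo lcm(247, 3) = 741: x ≡ 669 (mod 741).
  Combine with x ≡ 4 (mod 8); new modulus lcm = 5928.
    Write x = 669 + 741·t and substitute into x ≡ 4 (mod 8): 741·t ≡ 4 − 669 = -665 (mod 8).
    Reduce coefficients mod 8: 5·t ≡ 7 (mod 8).
    The inverse of 5 mod 8 is 5 (since 5·5 = 25 = 3·8 + 1), so t ≡ 5·7 = 35 ≡ 3 (mod 8).
    Then x = 669 + 741·3 = 2892, valid modulo lcm(741, 8) = 5928: x ≡ 2892 (mod 5928).
Verify against each original: 2892 mod 13 = 6, 2892 mod 19 = 4, 2892 mod 3 = 0, 2892 mod 8 = 4.

x ≡ 2892 (mod 5928).


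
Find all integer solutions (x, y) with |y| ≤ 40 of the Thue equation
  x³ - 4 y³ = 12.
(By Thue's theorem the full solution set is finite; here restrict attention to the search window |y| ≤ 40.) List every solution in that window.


The equation is x³ - 4y³ = 12. For fixed y, x³ = 4·y³ + 12, so a solution requires the RHS to be a perfect cube.
Strategy: iterate y from -40 to 40, compute RHS = 4·y³ + 12, and check whether it is a (positive or negative) perfect cube.
Check small values of y:
  y = 0: RHS = 12 is not a perfect cube.
  y = 1: RHS = 16 is not a perfect cube.
  y = -1: RHS = 8 = (2)³ ⇒ x = 2 works.
  y = 2: RHS = 44 is not a perfect cube.
  y = -2: RHS = -20 is not a perfect cube.
  y = 3: RHS = 120 is not a perfect cube.
  y = -3: RHS = -96 is not a perfect cube.
Continuing, at y = 5: RHS = 512 = (8)³ ⇒ x = 8 works.
Searching the remaining y in |y| ≤ 40 finds no further solutions.
Collected solutions: (2, -1), (8, 5).

Solutions (with |y| ≤ 40): (2, -1), (8, 5).


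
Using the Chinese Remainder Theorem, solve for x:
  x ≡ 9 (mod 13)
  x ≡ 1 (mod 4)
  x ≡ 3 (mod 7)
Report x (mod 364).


Moduli 13, 4, 7 are pairwise coprime; by CRT there is a unique solution modulo M = 13 · 4 · 7 = 364.
Solve pairwise, accumulating the modulus:
  Start with x ≡ 9 (mod 13).
  Combine with x ≡ 1 (mod 4): since gcd(13, 4) = 1, we get a unique residue mod 52.
    Write x = 9 + 13·t and substitute into x ≡ 1 (mod 4): 13·t ≡ 1 − 9 = -8 (mod 4).
    Reduce coefficients mod 4: 1·t ≡ 0 (mod 4).
    So t ≡ 0 (mod 4).
    Then x = 9 + 13·0 = 9, valid modulo lcm(13, 4) = 52: x ≡ 9 (mod 52).
  Combine with x ≡ 3 (mod 7): since gcd(52, 7) = 1, we get a unique residue mod 364.
    Write x = 9 + 52·t and substitute into x ≡ 3 (mod 7): 52·t ≡ 3 − 9 = -6 (mod 7).
    Reduce coefficients mod 7: 3·t ≡ 1 (mod 7).
    The inverse of 3 mod 7 is 5 (since 3·5 = 15 = 2·7 + 1), so t ≡ 5·1 = 5 ≡ 5 (mod 7).
    Then x = 9 + 52·5 = 269, valid modulo lcm(52, 7) = 364: x ≡ 269 (mod 364).
Verify: 269 mod 13 = 9 ✓, 269 mod 4 = 1 ✓, 269 mod 7 = 3 ✓.

x ≡ 269 (mod 364).


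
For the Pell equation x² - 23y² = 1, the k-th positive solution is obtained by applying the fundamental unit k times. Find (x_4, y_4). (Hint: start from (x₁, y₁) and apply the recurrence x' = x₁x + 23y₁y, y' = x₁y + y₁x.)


Step 1: Find the fundamental solution (x₁, y₁) of x² - 23y² = 1.
  Expand √23 as a continued fraction. a₀ = ⌊√23⌋ = 4; iterate m_{k+1} = d_k·a_k − m_k, d_{k+1} = (23 − m_{k+1}²)/d_k, a_{k+1} = ⌊(a₀ + m_{k+1})/d_{k+1}⌋ (starting m₀ = 0, d₀ = 1), with convergents p_k = a_k·p_{k-1} + p_{k-2}, q_k = a_k·q_{k-1} + q_{k-2} (p₋₁ = 1, q₋₁ = 0):
  k = 0: a₀ = 4; p₀/q₀ = 4/1; p₀² − 23·q₀² = 16 − 23 = -7.
  k = 1: m = 4, d = 7, a = ⌊(4 + 4)/7⌋ = 1; p/q = (1·4 + 1)/(1·1 + 0) = 5/1; p² − 23·q² = 25 − 23 = 2.
  k = 2: m = 3, d = 2, a = ⌊(4 + 3)/2⌋ = 3; p/q = (3·5 + 4)/(3·1 + 1) = 19/4; p² − 23·q² = 361 − 368 = -7.
  k = 3: m = 3, d = 7, a = ⌊(4 + 3)/7⌋ = 1; p/q = (1·19 + 5)/(1·4 + 1) = 24/5; p² − 23·q² = 576 − 575 = 1.
  The first convergent with p² − 23·q² = 1 gives the fundamental solution (x₁, y₁) = (24, 5).
Step 2: Apply the recurrence (x_{n+1}, y_{n+1}) = (x₁x_n + 23y₁y_n, x₁y_n + y₁x_n) repeatedly.
  From (x_1, y_1) = (24, 5): x_2 = 24·24 + 23·5·5 = 1151; y_2 = 24·5 + 5·24 = 240.
  From (x_2, y_2) = (1151, 240): x_3 = 24·1151 + 23·5·240 = 55224; y_3 = 24·240 + 5·1151 = 11515.
  From (x_3, y_3) = (55224, 11515): x_4 = 24·55224 + 23·5·11515 = 2649601; y_4 = 24·11515 + 5·55224 = 552480.
Step 3: Verify x_4² - 23·y_4² = 7020385459201 - 7020385459200 = 1 (should be 1). ✓

(x_1, y_1) = (24, 5); (x_4, y_4) = (2649601, 552480).


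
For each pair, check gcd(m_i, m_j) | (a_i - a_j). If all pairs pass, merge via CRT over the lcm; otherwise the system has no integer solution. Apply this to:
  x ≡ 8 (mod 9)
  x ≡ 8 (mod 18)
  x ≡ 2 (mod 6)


Moduli 9, 18, 6 are not pairwise coprime, so CRT works modulo lcm(m_i) when all pairwise compatibility conditions hold.
Pairwise compatibility: gcd(m_i, m_j) must divide a_i - a_j for every pair.
Merge one congruence at a time:
  Start: x ≡ 8 (mod 9).
  Combine with x ≡ 8 (mod 18): gcd(9, 18) = 9; 8 - 8 = 0, which IS divisible by 9, so compatible.
    Write x = 8 + 9·t and substitute into x ≡ 8 (mod 18): 9·t ≡ 8 − 8 = 0 (mod 18).
    Divide the congruence (and modulus) by g = 9: 1·t ≡ 0 (mod 2).
    So t ≡ 0 (mod 2).
    Then x = 8 + 9·0 = 8, valid modulo lcm(9, 18) = 18: x ≡ 8 (mod 18).
  Combine with x ≡ 2 (mod 6): gcd(18, 6) = 6; 2 - 8 = -6, which IS divisible by 6, so compatible.
    Write x = 8 + 18·t and substitute into x ≡ 2 (mod 6): 18·t ≡ 2 − 8 = -6 (mod 6).
    Divide the congruence (and modulus) by g = 6: 3·t ≡ -1 (mod 1).
    Modulo 1 every t works; take t = 0.
    Then x = 8 + 18·0 = 8, valid modulo lcm(18, 6) = 18: x ≡ 8 (mod 18).
Verify: 8 mod 9 = 8, 8 mod 18 = 8, 8 mod 6 = 2.

x ≡ 8 (mod 18).


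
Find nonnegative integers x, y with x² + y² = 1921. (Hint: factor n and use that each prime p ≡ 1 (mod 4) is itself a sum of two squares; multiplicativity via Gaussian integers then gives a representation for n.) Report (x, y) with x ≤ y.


Step 1: Factor n = 1921 = 17 · 113.
Step 2: Check the mod-4 condition on each prime factor: 17 ≡ 1 (mod 4), exponent 1; 113 ≡ 1 (mod 4), exponent 1.
All primes ≡ 3 (mod 4) appear to even exponent (or don't appear), so by the two-squares theorem n IS expressible as a sum of two squares.
Step 3: Build a representation. Here n = 17 · 113 is a product of primes ≡ 1 (mod 4). Each prime p ≡ 1 (mod 4) is itself a sum of two squares; find a² by testing p − a² for a perfect square:
  17: 17 − 1² = 16 = 4² ⇒ 17 = 1² + 4².
  113: 113 − 1² = 112, 113 − 2² = 109, 113 − 3² = 104, 113 − 4² = 97, 113 − 5² = 88, 113 − 6² = 77, 113 − 7² = 64 = 8² ⇒ 113 = 7² + 8².
  Combine using the Brahmagupta–Fibonacci identity (a² + b²)(c² + d²) = (ac − bd)² + (ad + bc)² = (ac + bd)² + (ad − bc)²:
  17 · 113 = 1921: from (1² + 4²)(7² + 8²), take (1·7 − 4·8, 1·8 + 4·7) = (7 − 32, 8 + 28) = (-25, 36); dropping signs (only squares matter) gives (25, 36); check 25² + 36² = 625 + 1296 = 1921 ✓.
Step 4: Order so x ≤ y and verify: 25² + 36² = 625 + 1296 = 1921 = n. ✓

n = 1921 = 25² + 36² (one valid representation with x ≤ y).


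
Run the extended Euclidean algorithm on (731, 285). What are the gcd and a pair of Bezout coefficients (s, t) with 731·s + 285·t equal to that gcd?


Euclidean algorithm on (731, 285) — divide until remainder is 0:
  731 = 2 · 285 + 161
  285 = 1 · 161 + 124
  161 = 1 · 124 + 37
  124 = 3 · 37 + 13
  37 = 2 · 13 + 11
  13 = 1 · 11 + 2
  11 = 5 · 2 + 1
  2 = 2 · 1 + 0
gcd(731, 285) = 1.
Track Bezout coefficients alongside the remainders: start with r₀ = 731 = a·1 + b·0 (s = 1, t = 0) and r₁ = 285 = a·0 + b·1 (s = 0, t = 1); each new remainder r_{k+1} = r_{k-1} − q_k·r_k inherits s_{k+1} = s_{k-1} − q_k·s_k, t_{k+1} = t_{k-1} − q_k·t_k, so r_k = a·s_k + b·t_k at every step:
  q = 2: r = 161, s = 1 − 2·0 = 1, t = 0 − 2·1 = -2  (check: 731·1 + 285·(-2) = 161)
  q = 1: r = 124, s = 0 − 1·1 = -1, t = 1 − 1·(-2) = 3  (check: 731·(-1) + 285·3 = 124)
  q = 1: r = 37, s = 1 − 1·(-1) = 2, t = -2 − 1·3 = -5  (check: 731·2 + 285·(-5) = 37)
  q = 3: r = 13, s = -1 − 3·2 = -7, t = 3 − 3·(-5) = 18  (check: 731·(-7) + 285·18 = 13)
  q = 2: r = 11, s = 2 − 2·(-7) = 16, t = -5 − 2·18 = -41  (check: 731·16 + 285·(-41) = 11)
  q = 1: r = 2, s = -7 − 1·16 = -23, t = 18 − 1·(-41) = 59  (check: 731·(-23) + 285·59 = 2)
  q = 5: r = 1, s = 16 − 5·(-23) = 131, t = -41 − 5·59 = -336  (check: 731·131 + 285·(-336) = 1)
The row with r = 1 (the gcd) gives the Bezout coefficients s = 131, t = -336.
Result: 731 · (131) + 285 · (-336) = 1.

gcd(731, 285) = 1; s = 131, t = -336 (check: 731·131 + 285·(-336) = 1).


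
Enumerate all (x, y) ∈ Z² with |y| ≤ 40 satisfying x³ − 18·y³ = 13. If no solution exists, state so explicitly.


The equation is x³ - 18y³ = 13. For fixed y, x³ = 18·y³ + 13, so a solution requires the RHS to be a perfect cube.
Strategy: iterate y from -40 to 40, compute RHS = 18·y³ + 13, and check whether it is a (positive or negative) perfect cube.
Check small values of y:
  y = 0: RHS = 13 is not a perfect cube.
  y = 1: RHS = 31 is not a perfect cube.
  y = -1: RHS = -5 is not a perfect cube.
  y = 2: RHS = 157 is not a perfect cube.
  y = -2: RHS = -131 is not a perfect cube.
  y = 3: RHS = 499 is not a perfect cube.
  y = -3: RHS = -473 is not a perfect cube.
Continuing the search up to |y| = 40 finds no solutions either.
No (x, y) in the scanned range satisfies the equation.

No integer solutions with |y| ≤ 40.


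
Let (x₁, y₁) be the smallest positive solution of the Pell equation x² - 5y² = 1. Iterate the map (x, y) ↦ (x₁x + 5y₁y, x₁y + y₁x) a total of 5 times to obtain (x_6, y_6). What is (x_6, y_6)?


Step 1: Find the fundamental solution (x₁, y₁) of x² - 5y² = 1.
  Expand √5 as a continued fraction. a₀ = ⌊√5⌋ = 2; iterate m_{k+1} = d_k·a_k − m_k, d_{k+1} = (5 − m_{k+1}²)/d_k, a_{k+1} = ⌊(a₀ + m_{k+1})/d_{k+1}⌋ (starting m₀ = 0, d₀ = 1), with convergents p_k = a_k·p_{k-1} + p_{k-2}, q_k = a_k·q_{k-1} + q_{k-2} (p₋₁ = 1, q₋₁ = 0):
  k = 0: a₀ = 2; p₀/q₀ = 2/1; p₀² − 5·q₀² = 4 − 5 = -1.
  k = 1: m = 2, d = 1, a = ⌊(2 + 2)/1⌋ = 4; p/q = (4·2 + 1)/(4·1 + 0) = 9/4; p² − 5·q² = 81 − 80 = 1.
  The first convergent with p² − 5·q² = 1 gives the fundamental solution (x₁, y₁) = (9, 4).
Step 2: Apply the recurrence (x_{n+1}, y_{n+1}) = (x₁x_n + 5y₁y_n, x₁y_n + y₁x_n) repeatedly.
  From (x_1, y_1) = (9, 4): x_2 = 9·9 + 5·4·4 = 161; y_2 = 9·4 + 4·9 = 72.
  From (x_2, y_2) = (161, 72): x_3 = 9·161 + 5·4·72 = 2889; y_3 = 9·72 + 4·161 = 1292.
  From (x_3, y_3) = (2889, 1292): x_4 = 9·2889 + 5·4·1292 = 51841; y_4 = 9·1292 + 4·2889 = 23184.
  From (x_4, y_4) = (51841, 23184): x_5 = 9·51841 + 5·4·23184 = 930249; y_5 = 9·23184 + 4·51841 = 416020.
  From (x_5, y_5) = (930249, 416020): x_6 = 9·930249 + 5·4·416020 = 16692641; y_6 = 9·416020 + 4·930249 = 7465176.
Step 3: Verify x_6² - 5·y_6² = 278644263554881 - 278644263554880 = 1 (should be 1). ✓

(x_1, y_1) = (9, 4); (x_6, y_6) = (16692641, 7465176).


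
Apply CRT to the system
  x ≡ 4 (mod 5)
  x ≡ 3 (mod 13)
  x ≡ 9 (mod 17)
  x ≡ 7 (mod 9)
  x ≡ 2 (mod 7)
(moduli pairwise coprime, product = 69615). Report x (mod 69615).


Product of moduli M = 5 · 13 · 17 · 9 · 7 = 69615.
Merge one congruence at a time:
  Start: x ≡ 4 (mod 5).
  Combine with x ≡ 3 (mod 13); new modulus lcm = 65.
    Write x = 4 + 5·t and substitute into x ≡ 3 (mod 13): 5·t ≡ 3 − 4 = -1 (mod 13).
    Reduce coefficients mod 13: 5·t ≡ 12 (mod 13).
    The inverse of 5 mod 13 is 8 (since 5·8 = 40 = 3·13 + 1), so t ≡ 8·12 = 96 ≡ 5 (mod 13).
    Then x = 4 + 5·5 = 29, valid modulo lcm(5, 13) = 65: x ≡ 29 (mod 65).
  Combine with x ≡ 9 (mod 17); new modulus lcm = 1105.
    Write x = 29 + 65·t and substitute into x ≡ 9 (mod 17): 65·t ≡ 9 − 29 = -20 (mod 17).
    Reduce coefficients mod 17: 14·t ≡ 14 (mod 17).
    The inverse of 14 mod 17 is 11 (since 14·11 = 154 = 9·17 + 1), so t ≡ 11·14 = 154 ≡ 1 (mod 17).
    Then x = 29 + 65·1 = 94, valid modulo lcm(65, 17) = 1105: x ≡ 94 (mod 1105).
  Combine with x ≡ 7 (mod 9); new modulus lcm = 9945.
    Write x = 94 + 1105·t and substitute into x ≡ 7 (mod 9): 1105·t ≡ 7 − 94 = -87 (mod 9).
    Reduce coefficients mod 9: 7·t ≡ 3 (mod 9).
    The inverse of 7 mod 9 is 4 (since 7·4 = 28 = 3·9 + 1), so t ≡ 4·3 = 12 ≡ 3 (mod 9).
    Then x = 94 + 1105·3 = 3409, valid modulo lcm(1105, 9) = 9945: x ≡ 3409 (mod 9945).
  Combine with x ≡ 2 (mod 7); new modulus lcm = 69615.
    Write x = 3409 + 9945·t and substitute into x ≡ 2 (mod 7): 9945·t ≡ 2 − 3409 = -3407 (mod 7).
    Reduce coefficients mod 7: 5·t ≡ 2 (mod 7).
    The inverse of 5 mod 7 is 3 (since 5·3 = 15 = 2·7 + 1), so t ≡ 3·2 = 6 ≡ 6 (mod 7).
    Then x = 3409 + 9945·6 = 63079, valid modulo lcm(9945, 7) = 69615: x ≡ 63079 (mod 69615).
Verify against each original: 63079 mod 5 = 4, 63079 mod 13 = 3, 63079 mod 17 = 9, 63079 mod 9 = 7, 63079 mod 7 = 2.

x ≡ 63079 (mod 69615).


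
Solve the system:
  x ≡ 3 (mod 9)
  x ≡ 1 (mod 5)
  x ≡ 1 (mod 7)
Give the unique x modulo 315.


Moduli 9, 5, 7 are pairwise coprime; by CRT there is a unique solution modulo M = 9 · 5 · 7 = 315.
Solve pairwise, accumulating the modulus:
  Start with x ≡ 3 (mod 9).
  Combine with x ≡ 1 (mod 5): since gcd(9, 5) = 1, we get a unique residue mod 45.
    Write x = 3 + 9·t and substitute into x ≡ 1 (mod 5): 9·t ≡ 1 − 3 = -2 (mod 5).
    Reduce coefficients mod 5: 4·t ≡ 3 (mod 5).
    The inverse of 4 mod 5 is 4 (since 4·4 = 16 = 3·5 + 1), so t ≡ 4·3 = 12 ≡ 2 (mod 5).
    Then x = 3 + 9·2 = 21, valid modulo lcm(9, 5) = 45: x ≡ 21 (mod 45).
  Combine with x ≡ 1 (mod 7): since gcd(45, 7) = 1, we get a unique residue mod 315.
    Write x = 21 + 45·t and substitute into x ≡ 1 (mod 7): 45·t ≡ 1 − 21 = -20 (mod 7).
    Reduce coefficients mod 7: 3·t ≡ 1 (mod 7).
    The inverse of 3 mod 7 is 5 (since 3·5 = 15 = 2·7 + 1), so t ≡ 5·1 = 5 ≡ 5 (mod 7).
    Then x = 21 + 45·5 = 246, valid modulo lcm(45, 7) = 315: x ≡ 246 (mod 315).
Verify: 246 mod 9 = 3 ✓, 246 mod 5 = 1 ✓, 246 mod 7 = 1 ✓.

x ≡ 246 (mod 315).


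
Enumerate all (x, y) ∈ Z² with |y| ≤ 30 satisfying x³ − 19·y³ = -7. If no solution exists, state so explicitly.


The equation is x³ - 19y³ = -7. For fixed y, x³ = 19·y³ − 7, so a solution requires the RHS to be a perfect cube.
Strategy: iterate y from -30 to 30, compute RHS = 19·y³ − 7, and check whether it is a (positive or negative) perfect cube.
Check small values of y:
  y = 0: RHS = -7 is not a perfect cube.
  y = 1: RHS = 12 is not a perfect cube.
  y = -1: RHS = -26 is not a perfect cube.
  y = 2: RHS = 145 is not a perfect cube.
  y = -2: RHS = -159 is not a perfect cube.
  y = 3: RHS = 506 is not a perfect cube.
  y = -3: RHS = -520 is not a perfect cube.
Continuing the search up to |y| = 30 finds no solutions either.
No (x, y) in the scanned range satisfies the equation.

No integer solutions with |y| ≤ 30.


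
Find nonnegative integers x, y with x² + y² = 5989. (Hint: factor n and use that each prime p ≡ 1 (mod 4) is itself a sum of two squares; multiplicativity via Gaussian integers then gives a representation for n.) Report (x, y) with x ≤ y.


Step 1: Factor n = 5989 = 53 · 113.
Step 2: Check the mod-4 condition on each prime factor: 53 ≡ 1 (mod 4), exponent 1; 113 ≡ 1 (mod 4), exponent 1.
All primes ≡ 3 (mod 4) appear to even exponent (or don't appear), so by the two-squares theorem n IS expressible as a sum of two squares.
Step 3: Build a representation. Here n = 53 · 113 is a product of primes ≡ 1 (mod 4). Each prime p ≡ 1 (mod 4) is itself a sum of two squares; find a² by testing p − a² for a perfect square:
  53: 53 − 1² = 52, 53 − 2² = 49 = 7² ⇒ 53 = 2² + 7².
  113: 113 − 1² = 112, 113 − 2² = 109, 113 − 3² = 104, 113 − 4² = 97, 113 − 5² = 88, 113 − 6² = 77, 113 − 7² = 64 = 8² ⇒ 113 = 7² + 8².
  Combine using the Brahmagupta–Fibonacci identity (a² + b²)(c² + d²) = (ac − bd)² + (ad + bc)² = (ac + bd)² + (ad − bc)²:
  53 · 113 = 5989: from (2² + 7²)(7² + 8²), take (2·7 − 7·8, 2·8 + 7·7) = (14 − 56, 16 + 49) = (-42, 65); dropping signs (only squares matter) gives (42, 65); check 42² + 65² = 1764 + 4225 = 5989 ✓.
Step 4: Order so x ≤ y and verify: 42² + 65² = 1764 + 4225 = 5989 = n. ✓

n = 5989 = 42² + 65² (one valid representation with x ≤ y).


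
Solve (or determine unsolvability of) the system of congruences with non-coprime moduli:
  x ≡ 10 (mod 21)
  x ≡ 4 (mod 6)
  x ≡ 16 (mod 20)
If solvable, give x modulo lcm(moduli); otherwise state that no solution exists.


Moduli 21, 6, 20 are not pairwise coprime, so CRT works modulo lcm(m_i) when all pairwise compatibility conditions hold.
Pairwise compatibility: gcd(m_i, m_j) must divide a_i - a_j for every pair.
Merge one congruence at a time:
  Start: x ≡ 10 (mod 21).
  Combine with x ≡ 4 (mod 6): gcd(21, 6) = 3; 4 - 10 = -6, which IS divisible by 3, so compatible.
    Write x = 10 + 21·t and substitute into x ≡ 4 (mod 6): 21·t ≡ 4 − 10 = -6 (mod 6).
    Divide the congruence (and modulus) by g = 3: 7·t ≡ -2 (mod 2).
    Reduce coefficients mod 2: 1·t ≡ 0 (mod 2).
    So t ≡ 0 (mod 2).
    Then x = 10 + 21·0 = 10, valid modulo lcm(21, 6) = 42: x ≡ 10 (mod 42).
  Combine with x ≡ 16 (mod 20): gcd(42, 20) = 2; 16 - 10 = 6, which IS divisible by 2, so compatible.
    Write x = 10 + 42·t and substitute into x ≡ 16 (mod 20): 42·t ≡ 16 − 10 = 6 (mod 20).
    Divide the congruence (and modulus) by g = 2: 21·t ≡ 3 (mod 10).
    Reduce coefficients mod 10: 1·t ≡ 3 (mod 10).
    So t ≡ 3 (mod 10).
    Then x = 10 + 42·3 = 136, valid modulo lcm(42, 20) = 420: x ≡ 136 (mod 420).
Verify: 136 mod 21 = 10, 136 mod 6 = 4, 136 mod 20 = 16.

x ≡ 136 (mod 420).


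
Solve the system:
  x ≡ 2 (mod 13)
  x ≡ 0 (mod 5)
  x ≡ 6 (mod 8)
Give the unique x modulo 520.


Moduli 13, 5, 8 are pairwise coprime; by CRT there is a unique solution modulo M = 13 · 5 · 8 = 520.
Solve pairwise, accumulating the modulus:
  Start with x ≡ 2 (mod 13).
  Combine with x ≡ 0 (mod 5): since gcd(13, 5) = 1, we get a unique residue mod 65.
    Write x = 2 + 13·t and substitute into x ≡ 0 (mod 5): 13·t ≡ 0 − 2 = -2 (mod 5).
    Reduce coefficients mod 5: 3·t ≡ 3 (mod 5).
    The inverse of 3 mod 5 is 2 (since 3·2 = 6 = 1·5 + 1), so t ≡ 2·3 = 6 ≡ 1 (mod 5).
    Then x = 2 + 13·1 = 15, valid modulo lcm(13, 5) = 65: x ≡ 15 (mod 65).
  Combine with x ≡ 6 (mod 8): since gcd(65, 8) = 1, we get a unique residue mod 520.
    Write x = 15 + 65·t and substitute into x ≡ 6 (mod 8): 65·t ≡ 6 − 15 = -9 (mod 8).
    Reduce coefficients mod 8: 1·t ≡ 7 (mod 8).
    So t ≡ 7 (mod 8).
    Then x = 15 + 65·7 = 470, valid modulo lcm(65, 8) = 520: x ≡ 470 (mod 520).
Verify: 470 mod 13 = 2 ✓, 470 mod 5 = 0 ✓, 470 mod 8 = 6 ✓.

x ≡ 470 (mod 520).


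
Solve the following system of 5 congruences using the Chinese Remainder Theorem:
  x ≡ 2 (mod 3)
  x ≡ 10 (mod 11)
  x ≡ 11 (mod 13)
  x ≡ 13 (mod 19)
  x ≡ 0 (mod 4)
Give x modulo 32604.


Product of moduli M = 3 · 11 · 13 · 19 · 4 = 32604.
Merge one congruence at a time:
  Start: x ≡ 2 (mod 3).
  Combine with x ≡ 10 (mod 11); new modulus lcm = 33.
    Write x = 2 + 3·t and substitute into x ≡ 10 (mod 11): 3·t ≡ 10 − 2 = 8 (mod 11).
    The inverse of 3 mod 11 is 4 (since 3·4 = 12 = 1·11 + 1), so t ≡ 4·8 = 32 ≡ 10 (mod 11).
    Then x = 2 + 3·10 = 32, valid modulo lcm(3, 11) = 33: x ≡ 32 (mod 33).
  Combine with x ≡ 11 (mod 13); new modulus lcm = 429.
    Write x = 32 + 33·t and substitute into x ≡ 11 (mod 13): 33·t ≡ 11 − 32 = -21 (mod 13).
    Reduce coefficients mod 13: 7·t ≡ 5 (mod 13).
    The inverse of 7 mod 13 is 2 (since 7·2 = 14 = 1·13 + 1), so t ≡ 2·5 = 10 ≡ 10 (mod 13).
    Then x = 32 + 33·10 = 362, valid modulo lcm(33, 13) = 429: x ≡ 362 (mod 429).
  Combine with x ≡ 13 (mod 19); new modulus lcm = 8151.
    Write x = 362 + 429·t and substitute into x ≡ 13 (mod 19): 429·t ≡ 13 − 362 = -349 (mod 19).
    Reduce coefficients mod 19: 11·t ≡ 12 (mod 19).
    The inverse of 11 mod 19 is 7 (since 11·7 = 77 = 4·19 + 1), so t ≡ 7·12 = 84 ≡ 8 (mod 19).
    Then x = 362 + 429·8 = 3794, valid modulo lcm(429, 19) = 8151: x ≡ 3794 (mod 8151).
  Combine with x ≡ 0 (mod 4); new modulus lcm = 32604.
    Write x = 3794 + 8151·t and substitute into x ≡ 0 (mod 4): 8151·t ≡ 0 − 3794 = -3794 (mod 4).
    Reduce coefficients mod 4: 3·t ≡ 2 (mod 4).
    The inverse of 3 mod 4 is 3 (since 3·3 = 9 = 2·4 + 1), so t ≡ 3·2 = 6 ≡ 2 (mod 4).
    Then x = 3794 + 8151·2 = 20096, valid modulo lcm(8151, 4) = 32604: x ≡ 20096 (mod 32604).
Verify against each original: 20096 mod 3 = 2, 20096 mod 11 = 10, 20096 mod 13 = 11, 20096 mod 19 = 13, 20096 mod 4 = 0.

x ≡ 20096 (mod 32604).


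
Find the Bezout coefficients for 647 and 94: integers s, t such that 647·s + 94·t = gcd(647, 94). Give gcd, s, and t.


Euclidean algorithm on (647, 94) — divide until remainder is 0:
  647 = 6 · 94 + 83
  94 = 1 · 83 + 11
  83 = 7 · 11 + 6
  11 = 1 · 6 + 5
  6 = 1 · 5 + 1
  5 = 5 · 1 + 0
gcd(647, 94) = 1.
Track Bezout coefficients alongside the remainders: start with r₀ = 647 = a·1 + b·0 (s = 1, t = 0) and r₁ = 94 = a·0 + b·1 (s = 0, t = 1); each new remainder r_{k+1} = r_{k-1} − q_k·r_k inherits s_{k+1} = s_{k-1} − q_k·s_k, t_{k+1} = t_{k-1} − q_k·t_k, so r_k = a·s_k + b·t_k at every step:
  q = 6: r = 83, s = 1 − 6·0 = 1, t = 0 − 6·1 = -6  (check: 647·1 + 94·(-6) = 83)
  q = 1: r = 11, s = 0 − 1·1 = -1, t = 1 − 1·(-6) = 7  (check: 647·(-1) + 94·7 = 11)
  q = 7: r = 6, s = 1 − 7·(-1) = 8, t = -6 − 7·7 = -55  (check: 647·8 + 94·(-55) = 6)
  q = 1: r = 5, s = -1 − 1·8 = -9, t = 7 − 1·(-55) = 62  (check: 647·(-9) + 94·62 = 5)
  q = 1: r = 1, s = 8 − 1·(-9) = 17, t = -55 − 1·62 = -117  (check: 647·17 + 94·(-117) = 1)
The row with r = 1 (the gcd) gives the Bezout coefficients s = 17, t = -117.
Result: 647 · (17) + 94 · (-117) = 1.

gcd(647, 94) = 1; s = 17, t = -117 (check: 647·17 + 94·(-117) = 1).


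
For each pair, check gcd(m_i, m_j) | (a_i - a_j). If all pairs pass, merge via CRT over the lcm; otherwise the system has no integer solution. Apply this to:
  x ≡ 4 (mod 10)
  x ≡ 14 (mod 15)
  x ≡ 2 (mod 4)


Moduli 10, 15, 4 are not pairwise coprime, so CRT works modulo lcm(m_i) when all pairwise compatibility conditions hold.
Pairwise compatibility: gcd(m_i, m_j) must divide a_i - a_j for every pair.
Merge one congruence at a time:
  Start: x ≡ 4 (mod 10).
  Combine with x ≡ 14 (mod 15): gcd(10, 15) = 5; 14 - 4 = 10, which IS divisible by 5, so compatible.
    Write x = 4 + 10·t and substitute into x ≡ 14 (mod 15): 10·t ≡ 14 − 4 = 10 (mod 15).
    Divide the congruence (and modulus) by g = 5: 2·t ≡ 2 (mod 3).
    The inverse of 2 mod 3 is 2 (since 2·2 = 4 = 1·3 + 1), so t ≡ 2·2 = 4 ≡ 1 (mod 3).
    Then x = 4 + 10·1 = 14, valid modulo lcm(10, 15) = 30: x ≡ 14 (mod 30).
  Combine with x ≡ 2 (mod 4): gcd(30, 4) = 2; 2 - 14 = -12, which IS divisible by 2, so compatible.
    Write x = 14 + 30·t and substitute into x ≡ 2 (mod 4): 30·t ≡ 2 − 14 = -12 (mod 4).
    Divide the congruence (and modulus) by g = 2: 15·t ≡ -6 (mod 2).
    Reduce coefficients mod 2: 1·t ≡ 0 (mod 2).
    So t ≡ 0 (mod 2).
    Then x = 14 + 30·0 = 14, valid modulo lcm(30, 4) = 60: x ≡ 14 (mod 60).
Verify: 14 mod 10 = 4, 14 mod 15 = 14, 14 mod 4 = 2.

x ≡ 14 (mod 60).


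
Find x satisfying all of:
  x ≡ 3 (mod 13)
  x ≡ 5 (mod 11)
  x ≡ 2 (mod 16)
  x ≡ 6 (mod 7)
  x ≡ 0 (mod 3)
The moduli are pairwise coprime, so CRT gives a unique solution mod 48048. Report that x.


Product of moduli M = 13 · 11 · 16 · 7 · 3 = 48048.
Merge one congruence at a time:
  Start: x ≡ 3 (mod 13).
  Combine with x ≡ 5 (mod 11); new modulus lcm = 143.
    Write x = 3 + 13·t and substitute into x ≡ 5 (mod 11): 13·t ≡ 5 − 3 = 2 (mod 11).
    Reduce coefficients mod 11: 2·t ≡ 2 (mod 11).
    The inverse of 2 mod 11 is 6 (since 2·6 = 12 = 1·11 + 1), so t ≡ 6·2 = 12 ≡ 1 (mod 11).
    Then x = 3 + 13·1 = 16, valid modulo lcm(13, 11) = 143: x ≡ 16 (mod 143).
  Combine with x ≡ 2 (mod 16); new modulus lcm = 2288.
    Write x = 16 + 143·t and substitute into x ≡ 2 (mod 16): 143·t ≡ 2 − 16 = -14 (mod 16).
    Reduce coefficients mod 16: 15·t ≡ 2 (mod 16).
    The inverse of 15 mod 16 is 15 (since 15·15 = 225 = 14·16 + 1), so t ≡ 15·2 = 30 ≡ 14 (mod 16).
    Then x = 16 + 143·14 = 2018, valid modulo lcm(143, 16) = 2288: x ≡ 2018 (mod 2288).
  Combine with x ≡ 6 (mod 7); new modulus lcm = 16016.
    Write x = 2018 + 2288·t and substitute into x ≡ 6 (mod 7): 2288·t ≡ 6 − 2018 = -2012 (mod 7).
    Reduce coefficients mod 7: 6·t ≡ 4 (mod 7).
    The inverse of 6 mod 7 is 6 (since 6·6 = 36 = 5·7 + 1), so t ≡ 6·4 = 24 ≡ 3 (mod 7).
    Then x = 2018 + 2288·3 = 8882, valid modulo lcm(2288, 7) = 16016: x ≡ 8882 (mod 16016).
  Combine with x ≡ 0 (mod 3); new modulus lcm = 48048.
    Write x = 8882 + 16016·t and substitute into x ≡ 0 (mod 3): 16016·t ≡ 0 − 8882 = -8882 (mod 3).
    Reduce coefficients mod 3: 2·t ≡ 1 (mod 3).
    The inverse of 2 mod 3 is 2 (since 2·2 = 4 = 1·3 + 1), so t ≡ 2·1 = 2 ≡ 2 (mod 3).
    Then x = 8882 + 16016·2 = 40914, valid modulo lcm(16016, 3) = 48048: x ≡ 40914 (mod 48048).
Verify against each original: 40914 mod 13 = 3, 40914 mod 11 = 5, 40914 mod 16 = 2, 40914 mod 7 = 6, 40914 mod 3 = 0.

x ≡ 40914 (mod 48048).


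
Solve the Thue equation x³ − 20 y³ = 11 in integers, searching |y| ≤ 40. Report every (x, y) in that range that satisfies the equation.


The equation is x³ - 20y³ = 11. For fixed y, x³ = 20·y³ + 11, so a solution requires the RHS to be a perfect cube.
Strategy: iterate y from -40 to 40, compute RHS = 20·y³ + 11, and check whether it is a (positive or negative) perfect cube.
Check small values of y:
  y = 0: RHS = 11 is not a perfect cube.
  y = 1: RHS = 31 is not a perfect cube.
  y = -1: RHS = -9 is not a perfect cube.
  y = 2: RHS = 171 is not a perfect cube.
  y = -2: RHS = -149 is not a perfect cube.
  y = 3: RHS = 551 is not a perfect cube.
  y = -3: RHS = -529 is not a perfect cube.
Continuing the search up to |y| = 40 finds no solutions either.
No (x, y) in the scanned range satisfies the equation.

No integer solutions with |y| ≤ 40.


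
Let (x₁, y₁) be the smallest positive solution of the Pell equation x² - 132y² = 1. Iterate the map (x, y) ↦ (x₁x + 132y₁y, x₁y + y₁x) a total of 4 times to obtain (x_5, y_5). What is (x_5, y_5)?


Step 1: Find the fundamental solution (x₁, y₁) of x² - 132y² = 1.
  Expand √132 as a continued fraction. a₀ = ⌊√132⌋ = 11; iterate m_{k+1} = d_k·a_k − m_k, d_{k+1} = (132 − m_{k+1}²)/d_k, a_{k+1} = ⌊(a₀ + m_{k+1})/d_{k+1}⌋ (starting m₀ = 0, d₀ = 1), with convergents p_k = a_k·p_{k-1} + p_{k-2}, q_k = a_k·q_{k-1} + q_{k-2} (p₋₁ = 1, q₋₁ = 0):
  k = 0: a₀ = 11; p₀/q₀ = 11/1; p₀² − 132·q₀² = 121 − 132 = -11.
  k = 1: m = 11, d = 11, a = ⌊(11 + 11)/11⌋ = 2; p/q = (2·11 + 1)/(2·1 + 0) = 23/2; p² − 132·q² = 529 − 528 = 1.
  The first convergent with p² − 132·q² = 1 gives the fundamental solution (x₁, y₁) = (23, 2).
Step 2: Apply the recurrence (x_{n+1}, y_{n+1}) = (x₁x_n + 132y₁y_n, x₁y_n + y₁x_n) repeatedly.
  From (x_1, y_1) = (23, 2): x_2 = 23·23 + 132·2·2 = 1057; y_2 = 23·2 + 2·23 = 92.
  From (x_2, y_2) = (1057, 92): x_3 = 23·1057 + 132·2·92 = 48599; y_3 = 23·92 + 2·1057 = 4230.
  From (x_3, y_3) = (48599, 4230): x_4 = 23·48599 + 132·2·4230 = 2234497; y_4 = 23·4230 + 2·48599 = 194488.
  From (x_4, y_4) = (2234497, 194488): x_5 = 23·2234497 + 132·2·194488 = 102738263; y_5 = 23·194488 + 2·2234497 = 8942218.
Step 3: Verify x_5² - 132·y_5² = 10555150684257169 - 10555150684257168 = 1 (should be 1). ✓

(x_1, y_1) = (23, 2); (x_5, y_5) = (102738263, 8942218).
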